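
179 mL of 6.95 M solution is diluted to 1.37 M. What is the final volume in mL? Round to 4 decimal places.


Dilution: M1*V1 = M2*V2, solve for V2.
V2 = M1*V1 / M2
V2 = 6.95 * 179 / 1.37
V2 = 1244.05 / 1.37
V2 = 908.06569343 mL, rounded to 4 dp:

908.0657 mL


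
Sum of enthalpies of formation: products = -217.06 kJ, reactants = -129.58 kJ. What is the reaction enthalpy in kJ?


dH_rxn = sum(dH_f products) - sum(dH_f reactants)
dH_rxn = -217.06 - (-129.58)
dH_rxn = -87.48 kJ:

-87.48 kJ


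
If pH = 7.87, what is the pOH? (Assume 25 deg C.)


At 25 deg C, pH + pOH = 14.
pOH = 14 - pH = 14 - 7.87
pOH = 6.13:

6.13


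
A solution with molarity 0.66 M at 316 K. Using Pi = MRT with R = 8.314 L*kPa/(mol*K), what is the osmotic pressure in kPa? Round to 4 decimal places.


Osmotic pressure (van't Hoff): Pi = M*R*T.
RT = 8.314 * 316 = 2627.224
Pi = 0.66 * 2627.224
Pi = 1733.96784 kPa, rounded to 4 dp:

1733.9678 kPa


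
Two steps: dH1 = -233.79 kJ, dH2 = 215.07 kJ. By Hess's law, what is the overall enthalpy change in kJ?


Hess's law: enthalpy is a state function, so add the step enthalpies.
dH_total = dH1 + dH2 = -233.79 + (215.07)
dH_total = -18.72 kJ:

-18.72 kJ


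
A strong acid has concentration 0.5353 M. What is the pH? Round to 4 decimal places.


A strong acid dissociates completely, so [H+] equals the given concentration.
pH = -log10([H+]) = -log10(0.5353)
pH = 0.27140276, rounded to 4 dp:

0.2714


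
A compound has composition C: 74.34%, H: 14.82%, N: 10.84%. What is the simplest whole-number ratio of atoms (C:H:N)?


Assume 100 g of compound, divide each mass% by atomic mass to get moles, then normalize by the smallest to get a raw atom ratio.
Moles per 100 g: C: 74.34/12.011 = 6.1893, H: 14.82/1.008 = 14.7024, N: 10.84/14.007 = 0.7739
Raw ratio (divide by min = 0.7739): C: 7.998, H: 18.998, N: 1.0
Multiply by 1 to clear fractions: C: 7.998 ~= 8, H: 18.998 ~= 19, N: 1.0 ~= 1
Reduce by GCD to get the simplest whole-number ratio:

8:19:1


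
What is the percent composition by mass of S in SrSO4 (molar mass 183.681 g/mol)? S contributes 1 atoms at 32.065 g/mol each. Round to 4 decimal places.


pct = 100 * (n_elem * M_elem) / M_total
mass_contribution = 1 * 32.065 = 32.065 g/mol
pct = 100 * 32.065 / 183.681
pct = 17.45689538 %, rounded to 4 dp:

17.4569 %


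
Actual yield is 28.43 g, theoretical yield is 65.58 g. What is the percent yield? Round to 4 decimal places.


% yield = 100 * actual / theoretical
% yield = 100 * 28.43 / 65.58
% yield = 43.35163159 %, rounded to 4 dp:

43.3516 %


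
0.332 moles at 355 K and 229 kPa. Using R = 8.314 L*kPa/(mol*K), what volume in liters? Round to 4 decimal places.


PV = nRT, solve for V = nRT / P.
nRT = 0.332 * 8.314 * 355 = 979.888
V = 979.888 / 229
V = 4.2789869 L, rounded to 4 dp:

4.2790 L


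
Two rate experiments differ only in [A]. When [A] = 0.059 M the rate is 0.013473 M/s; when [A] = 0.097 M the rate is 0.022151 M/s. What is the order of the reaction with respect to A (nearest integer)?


Rate is proportional to [A]^n, so rate2/rate1 = ([A]2/[A]1)^n. Take logs to solve for n.
rate2/rate1 = 0.022151 / 0.013473 = 1.6441
[A]2/[A]1 = 0.097 / 0.059 = 1.6441
n = ln(1.6441) / ln(1.6441) = 1.0
Nearest integer order:

1


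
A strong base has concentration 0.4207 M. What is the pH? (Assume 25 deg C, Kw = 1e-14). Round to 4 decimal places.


A strong base dissociates completely, so [OH-] equals the given concentration.
pOH = -log10([OH-]) = -log10(0.4207) = 0.376027
pH = 14 - pOH = 14 - 0.376027
pH = 13.623973, rounded to 4 dp:

13.6240


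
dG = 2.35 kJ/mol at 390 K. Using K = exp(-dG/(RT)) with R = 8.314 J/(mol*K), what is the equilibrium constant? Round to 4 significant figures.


dG is in kJ/mol; multiply by 1000 to match R in J/(mol*K).
RT = 8.314 * 390 = 3242.46 J/mol
exponent = -dG*1000 / (RT) = -(2.35*1000) / 3242.46 = -0.72475836
K = exp(-0.72475836)
K = 0.48444162, rounded to 4 significant figures:

0.4844


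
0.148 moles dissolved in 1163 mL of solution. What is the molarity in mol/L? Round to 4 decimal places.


Convert volume to liters: V_L = V_mL / 1000.
V_L = 1163 / 1000 = 1.163 L
M = n / V_L = 0.148 / 1.163
M = 0.12725709 mol/L, rounded to 4 dp:

0.1273 mol/L


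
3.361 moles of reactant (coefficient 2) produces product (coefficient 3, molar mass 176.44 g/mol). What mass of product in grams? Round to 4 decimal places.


Use the coefficient ratio to convert reactant moles to product moles, then multiply by the product's molar mass.
moles_P = moles_R * (coeff_P / coeff_R) = 3.361 * (3/2) = 5.0415
mass_P = moles_P * M_P = 5.0415 * 176.44
mass_P = 889.52226 g, rounded to 4 dp:

889.5223 g


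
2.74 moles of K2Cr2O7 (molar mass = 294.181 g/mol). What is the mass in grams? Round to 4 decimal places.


mass = n * M
mass = 2.74 * 294.181
mass = 806.05594 g, rounded to 4 dp:

806.0559 g


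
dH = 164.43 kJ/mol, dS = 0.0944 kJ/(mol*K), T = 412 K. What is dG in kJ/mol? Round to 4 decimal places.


Gibbs: dG = dH - T*dS (consistent units, dS already in kJ/(mol*K)).
T*dS = 412 * 0.0944 = 38.8928
dG = 164.43 - (38.8928)
dG = 125.5372 kJ/mol, rounded to 4 dp:

125.5372 kJ/mol


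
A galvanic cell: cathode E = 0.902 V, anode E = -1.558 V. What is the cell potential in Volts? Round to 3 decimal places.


Standard cell potential: E_cell = E_cathode - E_anode.
E_cell = 0.902 - (-1.558)
E_cell = 2.46 V, rounded to 3 dp:

2.460 V


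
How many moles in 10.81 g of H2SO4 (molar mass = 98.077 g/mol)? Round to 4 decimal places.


n = mass / M
n = 10.81 / 98.077
n = 0.11021952 mol, rounded to 4 dp:

0.1102 mol


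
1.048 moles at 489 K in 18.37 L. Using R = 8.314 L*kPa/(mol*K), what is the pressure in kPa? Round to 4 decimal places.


PV = nRT, solve for P = nRT / V.
nRT = 1.048 * 8.314 * 489 = 4260.6922
P = 4260.6922 / 18.37
P = 231.93751769 kPa, rounded to 4 dp:

231.9375 kPa


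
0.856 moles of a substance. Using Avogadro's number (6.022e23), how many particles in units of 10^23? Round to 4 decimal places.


N = n * NA, then divide by 1e23 for the requested units.
N / 1e23 = n * 6.022
N / 1e23 = 0.856 * 6.022
N / 1e23 = 5.154832, rounded to 4 dp:

5.1548


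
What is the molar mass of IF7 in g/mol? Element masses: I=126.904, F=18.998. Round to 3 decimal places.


M = sum(count * atomic_mass) over atoms.
M = 1*126.904 + 7*18.998
M = 126.904 + 132.986
M = 259.89 g/mol, rounded to 3 dp:

259.890 g/mol


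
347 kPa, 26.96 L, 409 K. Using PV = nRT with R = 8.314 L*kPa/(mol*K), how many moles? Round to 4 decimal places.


PV = nRT, solve for n = PV / (RT).
PV = 347 * 26.96 = 9355.12
RT = 8.314 * 409 = 3400.426
n = 9355.12 / 3400.426
n = 2.75116118 mol, rounded to 4 dp:

2.7512 mol


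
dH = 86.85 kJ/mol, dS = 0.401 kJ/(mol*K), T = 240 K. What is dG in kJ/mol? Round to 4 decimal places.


Gibbs: dG = dH - T*dS (consistent units, dS already in kJ/(mol*K)).
T*dS = 240 * 0.401 = 96.24
dG = 86.85 - (96.24)
dG = -9.39 kJ/mol, rounded to 4 dp:

-9.3900 kJ/mol


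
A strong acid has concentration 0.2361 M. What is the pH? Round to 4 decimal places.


A strong acid dissociates completely, so [H+] equals the given concentration.
pH = -log10([H+]) = -log10(0.2361)
pH = 0.62690401, rounded to 4 dp:

0.6269


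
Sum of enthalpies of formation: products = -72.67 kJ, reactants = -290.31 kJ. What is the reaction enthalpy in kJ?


dH_rxn = sum(dH_f products) - sum(dH_f reactants)
dH_rxn = -72.67 - (-290.31)
dH_rxn = 217.64 kJ:

217.64 kJ


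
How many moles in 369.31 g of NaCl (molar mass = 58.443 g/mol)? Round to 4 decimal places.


n = mass / M
n = 369.31 / 58.443
n = 6.31914857 mol, rounded to 4 dp:

6.3191 mol


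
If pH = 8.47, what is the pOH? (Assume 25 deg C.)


At 25 deg C, pH + pOH = 14.
pOH = 14 - pH = 14 - 8.47
pOH = 5.53:

5.53


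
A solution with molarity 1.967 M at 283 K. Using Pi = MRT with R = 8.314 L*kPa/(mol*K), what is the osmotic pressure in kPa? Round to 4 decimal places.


Osmotic pressure (van't Hoff): Pi = M*R*T.
RT = 8.314 * 283 = 2352.862
Pi = 1.967 * 2352.862
Pi = 4628.079554 kPa, rounded to 4 dp:

4628.0796 kPa


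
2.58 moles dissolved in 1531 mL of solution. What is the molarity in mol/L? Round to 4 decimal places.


Convert volume to liters: V_L = V_mL / 1000.
V_L = 1531 / 1000 = 1.531 L
M = n / V_L = 2.58 / 1.531
M = 1.68517309 mol/L, rounded to 4 dp:

1.6852 mol/L


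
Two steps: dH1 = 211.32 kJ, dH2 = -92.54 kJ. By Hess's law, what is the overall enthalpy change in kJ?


Hess's law: enthalpy is a state function, so add the step enthalpies.
dH_total = dH1 + dH2 = 211.32 + (-92.54)
dH_total = 118.78 kJ:

118.78 kJ


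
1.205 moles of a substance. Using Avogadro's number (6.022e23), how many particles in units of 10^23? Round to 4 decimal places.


N = n * NA, then divide by 1e23 for the requested units.
N / 1e23 = n * 6.022
N / 1e23 = 1.205 * 6.022
N / 1e23 = 7.25651, rounded to 4 dp:

7.2565


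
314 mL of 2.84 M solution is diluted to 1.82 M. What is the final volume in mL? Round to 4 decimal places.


Dilution: M1*V1 = M2*V2, solve for V2.
V2 = M1*V1 / M2
V2 = 2.84 * 314 / 1.82
V2 = 891.76 / 1.82
V2 = 489.97802198 mL, rounded to 4 dp:

489.9780 mL


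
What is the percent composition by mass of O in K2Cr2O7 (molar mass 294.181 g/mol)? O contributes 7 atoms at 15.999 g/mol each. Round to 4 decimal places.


pct = 100 * (n_elem * M_elem) / M_total
mass_contribution = 7 * 15.999 = 111.993 g/mol
pct = 100 * 111.993 / 294.181
pct = 38.06941985 %, rounded to 4 dp:

38.0694 %


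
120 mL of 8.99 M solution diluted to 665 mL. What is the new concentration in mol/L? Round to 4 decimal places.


Dilution: M1*V1 = M2*V2, solve for M2.
M2 = M1*V1 / V2
M2 = 8.99 * 120 / 665
M2 = 1078.8 / 665
M2 = 1.62225564 mol/L, rounded to 4 dp:

1.6223 mol/L


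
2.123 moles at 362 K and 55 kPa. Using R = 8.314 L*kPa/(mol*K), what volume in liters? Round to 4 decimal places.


PV = nRT, solve for V = nRT / P.
nRT = 2.123 * 8.314 * 362 = 6389.5252
V = 6389.5252 / 55
V = 116.17318545 L, rounded to 4 dp:

116.1732 L


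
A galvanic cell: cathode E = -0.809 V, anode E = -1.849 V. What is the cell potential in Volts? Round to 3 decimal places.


Standard cell potential: E_cell = E_cathode - E_anode.
E_cell = -0.809 - (-1.849)
E_cell = 1.04 V, rounded to 3 dp:

1.040 V


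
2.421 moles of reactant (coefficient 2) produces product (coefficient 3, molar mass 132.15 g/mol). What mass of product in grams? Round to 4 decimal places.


Use the coefficient ratio to convert reactant moles to product moles, then multiply by the product's molar mass.
moles_P = moles_R * (coeff_P / coeff_R) = 2.421 * (3/2) = 3.6315
mass_P = moles_P * M_P = 3.6315 * 132.15
mass_P = 479.902725 g, rounded to 4 dp:

479.9027 g


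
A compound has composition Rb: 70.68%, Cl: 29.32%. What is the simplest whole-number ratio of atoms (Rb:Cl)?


Assume 100 g of compound, divide each mass% by atomic mass to get moles, then normalize by the smallest to get a raw atom ratio.
Moles per 100 g: Rb: 70.68/85.468 = 0.827, Cl: 29.32/35.453 = 0.827
Raw ratio (divide by min = 0.827): Rb: 1.0, Cl: 1.0
Multiply by 1 to clear fractions: Rb: 1.0 ~= 1, Cl: 1.0 ~= 1
Reduce by GCD to get the simplest whole-number ratio:

1:1


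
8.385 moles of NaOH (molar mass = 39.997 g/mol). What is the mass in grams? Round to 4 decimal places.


mass = n * M
mass = 8.385 * 39.997
mass = 335.374845 g, rounded to 4 dp:

335.3748 g


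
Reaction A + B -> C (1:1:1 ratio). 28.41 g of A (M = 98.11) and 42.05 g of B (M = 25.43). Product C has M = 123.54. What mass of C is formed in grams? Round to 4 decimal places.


Find moles of each reactant; the smaller value is the limiting reagent in a 1:1:1 reaction, so moles_C equals moles of the limiter.
n_A = mass_A / M_A = 28.41 / 98.11 = 0.289573 mol
n_B = mass_B / M_B = 42.05 / 25.43 = 1.653559 mol
Limiting reagent: A (smaller), n_limiting = 0.289573 mol
mass_C = n_limiting * M_C = 0.289573 * 123.54
mass_C = 35.77384842 g, rounded to 4 dp:

35.7738 g


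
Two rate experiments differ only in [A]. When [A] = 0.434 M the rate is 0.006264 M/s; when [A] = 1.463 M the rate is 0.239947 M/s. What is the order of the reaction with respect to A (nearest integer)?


Rate is proportional to [A]^n, so rate2/rate1 = ([A]2/[A]1)^n. Take logs to solve for n.
rate2/rate1 = 0.239947 / 0.006264 = 38.3057
[A]2/[A]1 = 1.463 / 0.434 = 3.371
n = ln(38.3057) / ln(3.371) = 3.0
Nearest integer order:

3


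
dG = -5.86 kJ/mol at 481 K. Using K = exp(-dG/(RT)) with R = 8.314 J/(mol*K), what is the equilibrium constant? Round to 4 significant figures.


dG is in kJ/mol; multiply by 1000 to match R in J/(mol*K).
RT = 8.314 * 481 = 3999.034 J/mol
exponent = -dG*1000 / (RT) = -(-5.86*1000) / 3999.034 = 1.46535388
K = exp(1.46535388)
K = 4.3290749, rounded to 4 significant figures:

4.329


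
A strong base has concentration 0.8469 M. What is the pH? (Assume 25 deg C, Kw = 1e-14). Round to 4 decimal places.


A strong base dissociates completely, so [OH-] equals the given concentration.
pOH = -log10([OH-]) = -log10(0.8469) = 0.072168
pH = 14 - pOH = 14 - 0.072168
pH = 13.927832, rounded to 4 dp:

13.9278


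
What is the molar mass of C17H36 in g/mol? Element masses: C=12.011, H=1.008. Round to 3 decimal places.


M = sum(count * atomic_mass) over atoms.
M = 17*12.011 + 36*1.008
M = 204.187 + 36.288
M = 240.475 g/mol, rounded to 3 dp:

240.475 g/mol


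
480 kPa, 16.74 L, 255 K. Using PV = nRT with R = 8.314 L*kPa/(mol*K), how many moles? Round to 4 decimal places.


PV = nRT, solve for n = PV / (RT).
PV = 480 * 16.74 = 8035.2
RT = 8.314 * 255 = 2120.07
n = 8035.2 / 2120.07
n = 3.79006354 mol, rounded to 4 dp:

3.7901 mol


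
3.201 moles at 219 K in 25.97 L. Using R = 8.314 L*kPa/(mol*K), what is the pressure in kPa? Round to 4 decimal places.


PV = nRT, solve for P = nRT / V.
nRT = 3.201 * 8.314 * 219 = 5828.272
P = 5828.272 / 25.97
P = 224.4232576 kPa, rounded to 4 dp:

224.4233 kPa


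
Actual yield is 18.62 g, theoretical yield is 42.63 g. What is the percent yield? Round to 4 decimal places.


% yield = 100 * actual / theoretical
% yield = 100 * 18.62 / 42.63
% yield = 43.67816092 %, rounded to 4 dp:

43.6782 %


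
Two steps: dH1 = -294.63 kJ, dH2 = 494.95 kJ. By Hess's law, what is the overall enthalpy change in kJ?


Hess's law: enthalpy is a state function, so add the step enthalpies.
dH_total = dH1 + dH2 = -294.63 + (494.95)
dH_total = 200.32 kJ:

200.32 kJ


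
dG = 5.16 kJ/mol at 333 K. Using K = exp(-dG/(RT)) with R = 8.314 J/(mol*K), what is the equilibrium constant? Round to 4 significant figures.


dG is in kJ/mol; multiply by 1000 to match R in J/(mol*K).
RT = 8.314 * 333 = 2768.562 J/mol
exponent = -dG*1000 / (RT) = -(5.16*1000) / 2768.562 = -1.86378344
K = exp(-1.86378344)
K = 0.15508477, rounded to 4 significant figures:

0.1551


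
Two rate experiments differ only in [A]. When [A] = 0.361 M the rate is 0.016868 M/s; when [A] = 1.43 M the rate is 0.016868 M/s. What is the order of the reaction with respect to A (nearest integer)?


Rate is proportional to [A]^n, so rate2/rate1 = ([A]2/[A]1)^n. Take logs to solve for n.
rate2/rate1 = 0.016868 / 0.016868 = 1.0
[A]2/[A]1 = 1.43 / 0.361 = 3.9612
n = ln(1.0) / ln(3.9612) = 0.0
Nearest integer order:

0


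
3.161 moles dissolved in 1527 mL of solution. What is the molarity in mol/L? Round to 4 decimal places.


Convert volume to liters: V_L = V_mL / 1000.
V_L = 1527 / 1000 = 1.527 L
M = n / V_L = 3.161 / 1.527
M = 2.07007204 mol/L, rounded to 4 dp:

2.0701 mol/L


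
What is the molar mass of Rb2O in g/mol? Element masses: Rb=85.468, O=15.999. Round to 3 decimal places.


M = sum(count * atomic_mass) over atoms.
M = 2*85.468 + 1*15.999
M = 170.936 + 15.999
M = 186.935 g/mol, rounded to 3 dp:

186.935 g/mol


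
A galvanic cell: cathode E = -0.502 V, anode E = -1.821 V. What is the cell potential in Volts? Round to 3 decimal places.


Standard cell potential: E_cell = E_cathode - E_anode.
E_cell = -0.502 - (-1.821)
E_cell = 1.319 V, rounded to 3 dp:

1.319 V


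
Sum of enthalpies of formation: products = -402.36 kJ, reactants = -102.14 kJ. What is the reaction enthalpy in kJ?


dH_rxn = sum(dH_f products) - sum(dH_f reactants)
dH_rxn = -402.36 - (-102.14)
dH_rxn = -300.22 kJ:

-300.22 kJ


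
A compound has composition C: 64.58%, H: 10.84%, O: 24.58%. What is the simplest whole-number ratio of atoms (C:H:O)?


Assume 100 g of compound, divide each mass% by atomic mass to get moles, then normalize by the smallest to get a raw atom ratio.
Moles per 100 g: C: 64.58/12.011 = 5.3767, H: 10.84/1.008 = 10.754, O: 24.58/15.999 = 1.5363
Raw ratio (divide by min = 1.5363): C: 3.5, H: 7.0, O: 1.0
Multiply by 2 to clear fractions: C: 6.999 ~= 7, H: 13.999 ~= 14, O: 2.0 ~= 2
Reduce by GCD to get the simplest whole-number ratio:

7:14:2


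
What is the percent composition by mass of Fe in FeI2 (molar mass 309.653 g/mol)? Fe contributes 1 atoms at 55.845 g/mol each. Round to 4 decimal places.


pct = 100 * (n_elem * M_elem) / M_total
mass_contribution = 1 * 55.845 = 55.845 g/mol
pct = 100 * 55.845 / 309.653
pct = 18.03470336 %, rounded to 4 dp:

18.0347 %


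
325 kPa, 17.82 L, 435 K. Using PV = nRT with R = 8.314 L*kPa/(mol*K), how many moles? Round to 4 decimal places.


PV = nRT, solve for n = PV / (RT).
PV = 325 * 17.82 = 5791.5
RT = 8.314 * 435 = 3616.59
n = 5791.5 / 3616.59
n = 1.60137035 mol, rounded to 4 dp:

1.6014 mol


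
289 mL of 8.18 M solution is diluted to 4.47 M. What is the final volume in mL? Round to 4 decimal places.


Dilution: M1*V1 = M2*V2, solve for V2.
V2 = M1*V1 / M2
V2 = 8.18 * 289 / 4.47
V2 = 2364.02 / 4.47
V2 = 528.86353468 mL, rounded to 4 dp:

528.8635 mL


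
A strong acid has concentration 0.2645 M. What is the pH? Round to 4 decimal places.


A strong acid dissociates completely, so [H+] equals the given concentration.
pH = -log10([H+]) = -log10(0.2645)
pH = 0.57757432, rounded to 4 dp:

0.5776


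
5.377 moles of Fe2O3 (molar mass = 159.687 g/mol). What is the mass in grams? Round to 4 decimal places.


mass = n * M
mass = 5.377 * 159.687
mass = 858.636999 g, rounded to 4 dp:

858.6370 g


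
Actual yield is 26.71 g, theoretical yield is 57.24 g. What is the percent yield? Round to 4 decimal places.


% yield = 100 * actual / theoretical
% yield = 100 * 26.71 / 57.24
% yield = 46.66317261 %, rounded to 4 dp:

46.6632 %


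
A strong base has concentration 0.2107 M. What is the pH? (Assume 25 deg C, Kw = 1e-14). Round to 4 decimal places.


A strong base dissociates completely, so [OH-] equals the given concentration.
pOH = -log10([OH-]) = -log10(0.2107) = 0.676335
pH = 14 - pOH = 14 - 0.676335
pH = 13.323665, rounded to 4 dp:

13.3237


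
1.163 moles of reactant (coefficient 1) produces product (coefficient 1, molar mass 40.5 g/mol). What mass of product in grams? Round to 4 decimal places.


Use the coefficient ratio to convert reactant moles to product moles, then multiply by the product's molar mass.
moles_P = moles_R * (coeff_P / coeff_R) = 1.163 * (1/1) = 1.163
mass_P = moles_P * M_P = 1.163 * 40.5
mass_P = 47.1015 g, rounded to 4 dp:

47.1015 g


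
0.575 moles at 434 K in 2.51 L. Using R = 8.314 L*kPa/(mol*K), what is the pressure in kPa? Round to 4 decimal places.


PV = nRT, solve for P = nRT / V.
nRT = 0.575 * 8.314 * 434 = 2074.7587
P = 2074.7587 / 2.51
P = 826.59709163 kPa, rounded to 4 dp:

826.5971 kPa


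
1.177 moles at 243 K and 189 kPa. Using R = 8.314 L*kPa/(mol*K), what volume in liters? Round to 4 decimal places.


PV = nRT, solve for V = nRT / P.
nRT = 1.177 * 8.314 * 243 = 2377.8955
V = 2377.8955 / 189
V = 12.58145767 L, rounded to 4 dp:

12.5815 L


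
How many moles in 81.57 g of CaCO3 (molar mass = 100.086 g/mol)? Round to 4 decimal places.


n = mass / M
n = 81.57 / 100.086
n = 0.8149991 mol, rounded to 4 dp:

0.8150 mol


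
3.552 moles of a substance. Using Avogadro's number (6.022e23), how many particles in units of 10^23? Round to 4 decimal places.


N = n * NA, then divide by 1e23 for the requested units.
N / 1e23 = n * 6.022
N / 1e23 = 3.552 * 6.022
N / 1e23 = 21.390144, rounded to 4 dp:

21.3901


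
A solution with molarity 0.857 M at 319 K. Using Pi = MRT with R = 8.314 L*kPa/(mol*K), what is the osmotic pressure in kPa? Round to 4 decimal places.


Osmotic pressure (van't Hoff): Pi = M*R*T.
RT = 8.314 * 319 = 2652.166
Pi = 0.857 * 2652.166
Pi = 2272.906262 kPa, rounded to 4 dp:

2272.9063 kPa


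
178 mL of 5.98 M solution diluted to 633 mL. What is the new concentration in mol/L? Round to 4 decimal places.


Dilution: M1*V1 = M2*V2, solve for M2.
M2 = M1*V1 / V2
M2 = 5.98 * 178 / 633
M2 = 1064.44 / 633
M2 = 1.68157978 mol/L, rounded to 4 dp:

1.6816 mol/L


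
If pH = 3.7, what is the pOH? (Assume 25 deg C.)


At 25 deg C, pH + pOH = 14.
pOH = 14 - pH = 14 - 3.7
pOH = 10.3:

10.30


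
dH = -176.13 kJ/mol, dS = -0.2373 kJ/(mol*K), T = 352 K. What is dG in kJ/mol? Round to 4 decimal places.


Gibbs: dG = dH - T*dS (consistent units, dS already in kJ/(mol*K)).
T*dS = 352 * -0.2373 = -83.5296
dG = -176.13 - (-83.5296)
dG = -92.6004 kJ/mol, rounded to 4 dp:

-92.6004 kJ/mol


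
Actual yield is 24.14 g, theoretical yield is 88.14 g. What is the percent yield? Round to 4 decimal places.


% yield = 100 * actual / theoretical
% yield = 100 * 24.14 / 88.14
% yield = 27.38824597 %, rounded to 4 dp:

27.3882 %


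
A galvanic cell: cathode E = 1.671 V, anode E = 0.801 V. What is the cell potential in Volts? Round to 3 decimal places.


Standard cell potential: E_cell = E_cathode - E_anode.
E_cell = 1.671 - (0.801)
E_cell = 0.87 V, rounded to 3 dp:

0.870 V


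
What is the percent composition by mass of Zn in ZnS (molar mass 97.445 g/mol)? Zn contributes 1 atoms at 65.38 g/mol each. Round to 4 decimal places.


pct = 100 * (n_elem * M_elem) / M_total
mass_contribution = 1 * 65.38 = 65.38 g/mol
pct = 100 * 65.38 / 97.445
pct = 67.0942583 %, rounded to 4 dp:

67.0943 %


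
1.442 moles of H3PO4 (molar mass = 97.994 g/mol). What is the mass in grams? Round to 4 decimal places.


mass = n * M
mass = 1.442 * 97.994
mass = 141.307348 g, rounded to 4 dp:

141.3073 g


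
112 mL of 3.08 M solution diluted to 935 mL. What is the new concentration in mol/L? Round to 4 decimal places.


Dilution: M1*V1 = M2*V2, solve for M2.
M2 = M1*V1 / V2
M2 = 3.08 * 112 / 935
M2 = 344.96 / 935
M2 = 0.36894118 mol/L, rounded to 4 dp:

0.3689 mol/L


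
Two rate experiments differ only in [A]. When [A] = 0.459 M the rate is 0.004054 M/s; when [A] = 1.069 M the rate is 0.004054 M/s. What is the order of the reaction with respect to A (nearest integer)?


Rate is proportional to [A]^n, so rate2/rate1 = ([A]2/[A]1)^n. Take logs to solve for n.
rate2/rate1 = 0.004054 / 0.004054 = 1.0
[A]2/[A]1 = 1.069 / 0.459 = 2.329
n = ln(1.0) / ln(2.329) = 0.0
Nearest integer order:

0


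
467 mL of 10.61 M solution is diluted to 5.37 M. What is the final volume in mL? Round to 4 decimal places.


Dilution: M1*V1 = M2*V2, solve for V2.
V2 = M1*V1 / M2
V2 = 10.61 * 467 / 5.37
V2 = 4954.87 / 5.37
V2 = 922.69459963 mL, rounded to 4 dp:

922.6946 mL


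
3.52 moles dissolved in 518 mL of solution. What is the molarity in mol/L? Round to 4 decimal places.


Convert volume to liters: V_L = V_mL / 1000.
V_L = 518 / 1000 = 0.518 L
M = n / V_L = 3.52 / 0.518
M = 6.7953668 mol/L, rounded to 4 dp:

6.7954 mol/L


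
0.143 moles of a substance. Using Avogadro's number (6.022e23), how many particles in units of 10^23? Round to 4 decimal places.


N = n * NA, then divide by 1e23 for the requested units.
N / 1e23 = n * 6.022
N / 1e23 = 0.143 * 6.022
N / 1e23 = 0.861146, rounded to 4 dp:

0.8611


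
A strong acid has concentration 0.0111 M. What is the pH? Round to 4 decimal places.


A strong acid dissociates completely, so [H+] equals the given concentration.
pH = -log10([H+]) = -log10(0.0111)
pH = 1.95467702, rounded to 4 dp:

1.9547


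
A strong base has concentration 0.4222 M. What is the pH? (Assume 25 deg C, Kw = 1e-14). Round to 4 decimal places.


A strong base dissociates completely, so [OH-] equals the given concentration.
pOH = -log10([OH-]) = -log10(0.4222) = 0.374482
pH = 14 - pOH = 14 - 0.374482
pH = 13.625518, rounded to 4 dp:

13.6255


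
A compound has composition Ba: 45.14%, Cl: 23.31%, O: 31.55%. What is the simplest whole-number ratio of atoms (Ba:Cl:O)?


Assume 100 g of compound, divide each mass% by atomic mass to get moles, then normalize by the smallest to get a raw atom ratio.
Moles per 100 g: Ba: 45.14/137.327 = 0.3287, Cl: 23.31/35.453 = 0.6575, O: 31.55/15.999 = 1.972
Raw ratio (divide by min = 0.3287): Ba: 1.0, Cl: 2.0, O: 5.999
Multiply by 1 to clear fractions: Ba: 1.0 ~= 1, Cl: 2.0 ~= 2, O: 5.999 ~= 6
Reduce by GCD to get the simplest whole-number ratio:

1:2:6


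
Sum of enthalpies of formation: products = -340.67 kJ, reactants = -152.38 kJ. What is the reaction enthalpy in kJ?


dH_rxn = sum(dH_f products) - sum(dH_f reactants)
dH_rxn = -340.67 - (-152.38)
dH_rxn = -188.29 kJ:

-188.29 kJ


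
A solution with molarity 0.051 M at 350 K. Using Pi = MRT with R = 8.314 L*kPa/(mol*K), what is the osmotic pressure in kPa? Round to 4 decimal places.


Osmotic pressure (van't Hoff): Pi = M*R*T.
RT = 8.314 * 350 = 2909.9
Pi = 0.051 * 2909.9
Pi = 148.4049 kPa, rounded to 4 dp:

148.4049 kPa


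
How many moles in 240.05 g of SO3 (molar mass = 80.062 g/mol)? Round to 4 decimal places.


n = mass / M
n = 240.05 / 80.062
n = 2.99830132 mol, rounded to 4 dp:

2.9983 mol


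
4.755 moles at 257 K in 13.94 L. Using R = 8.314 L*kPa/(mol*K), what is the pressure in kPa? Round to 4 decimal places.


PV = nRT, solve for P = nRT / V.
nRT = 4.755 * 8.314 * 257 = 10159.999
P = 10159.999 / 13.94
P = 728.83780488 kPa, rounded to 4 dp:

728.8378 kPa


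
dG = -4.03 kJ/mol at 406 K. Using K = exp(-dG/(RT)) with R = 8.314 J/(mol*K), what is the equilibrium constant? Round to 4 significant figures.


dG is in kJ/mol; multiply by 1000 to match R in J/(mol*K).
RT = 8.314 * 406 = 3375.484 J/mol
exponent = -dG*1000 / (RT) = -(-4.03*1000) / 3375.484 = 1.19390286
K = exp(1.19390286)
K = 3.2999353, rounded to 4 significant figures:

3.300


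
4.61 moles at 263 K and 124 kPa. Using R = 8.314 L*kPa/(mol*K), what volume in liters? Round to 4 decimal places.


PV = nRT, solve for V = nRT / P.
nRT = 4.61 * 8.314 * 263 = 10080.143
V = 10080.143 / 124
V = 81.29147581 L, rounded to 4 dp:

81.2915 L


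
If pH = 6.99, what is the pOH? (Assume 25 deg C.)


At 25 deg C, pH + pOH = 14.
pOH = 14 - pH = 14 - 6.99
pOH = 7.01:

7.01


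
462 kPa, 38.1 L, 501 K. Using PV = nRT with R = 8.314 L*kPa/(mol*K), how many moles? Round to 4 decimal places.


PV = nRT, solve for n = PV / (RT).
PV = 462 * 38.1 = 17602.2
RT = 8.314 * 501 = 4165.314
n = 17602.2 / 4165.314
n = 4.2258999 mol, rounded to 4 dp:

4.2259 mol


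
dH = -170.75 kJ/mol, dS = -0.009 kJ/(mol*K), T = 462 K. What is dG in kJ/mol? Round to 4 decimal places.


Gibbs: dG = dH - T*dS (consistent units, dS already in kJ/(mol*K)).
T*dS = 462 * -0.009 = -4.158
dG = -170.75 - (-4.158)
dG = -166.592 kJ/mol, rounded to 4 dp:

-166.5920 kJ/mol


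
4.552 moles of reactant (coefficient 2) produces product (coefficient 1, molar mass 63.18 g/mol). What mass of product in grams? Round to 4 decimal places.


Use the coefficient ratio to convert reactant moles to product moles, then multiply by the product's molar mass.
moles_P = moles_R * (coeff_P / coeff_R) = 4.552 * (1/2) = 2.276
mass_P = moles_P * M_P = 2.276 * 63.18
mass_P = 143.79768 g, rounded to 4 dp:

143.7977 g


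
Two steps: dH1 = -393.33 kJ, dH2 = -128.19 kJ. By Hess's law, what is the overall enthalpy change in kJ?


Hess's law: enthalpy is a state function, so add the step enthalpies.
dH_total = dH1 + dH2 = -393.33 + (-128.19)
dH_total = -521.52 kJ:

-521.52 kJ


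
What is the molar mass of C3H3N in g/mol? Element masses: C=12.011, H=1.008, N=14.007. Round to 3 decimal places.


M = sum(count * atomic_mass) over atoms.
M = 3*12.011 + 3*1.008 + 1*14.007
M = 36.033 + 3.024 + 14.007
M = 53.064 g/mol, rounded to 3 dp:

53.064 g/mol


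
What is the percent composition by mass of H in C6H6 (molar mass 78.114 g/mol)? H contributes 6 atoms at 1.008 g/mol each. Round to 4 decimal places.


pct = 100 * (n_elem * M_elem) / M_total
mass_contribution = 6 * 1.008 = 6.048 g/mol
pct = 100 * 6.048 / 78.114
pct = 7.74253015 %, rounded to 4 dp:

7.7425 %


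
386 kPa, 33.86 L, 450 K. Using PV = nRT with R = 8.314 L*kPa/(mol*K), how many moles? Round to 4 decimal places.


PV = nRT, solve for n = PV / (RT).
PV = 386 * 33.86 = 13069.96
RT = 8.314 * 450 = 3741.3
n = 13069.96 / 3741.3
n = 3.49342742 mol, rounded to 4 dp:

3.4934 mol


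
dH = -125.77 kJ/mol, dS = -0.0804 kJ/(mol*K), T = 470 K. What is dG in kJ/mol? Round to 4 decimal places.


Gibbs: dG = dH - T*dS (consistent units, dS already in kJ/(mol*K)).
T*dS = 470 * -0.0804 = -37.788
dG = -125.77 - (-37.788)
dG = -87.982 kJ/mol, rounded to 4 dp:

-87.9820 kJ/mol


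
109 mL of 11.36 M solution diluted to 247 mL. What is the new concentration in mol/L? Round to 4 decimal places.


Dilution: M1*V1 = M2*V2, solve for M2.
M2 = M1*V1 / V2
M2 = 11.36 * 109 / 247
M2 = 1238.24 / 247
M2 = 5.01311741 mol/L, rounded to 4 dp:

5.0131 mol/L


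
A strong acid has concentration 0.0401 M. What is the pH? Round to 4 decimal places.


A strong acid dissociates completely, so [H+] equals the given concentration.
pH = -log10([H+]) = -log10(0.0401)
pH = 1.39685563, rounded to 4 dp:

1.3969


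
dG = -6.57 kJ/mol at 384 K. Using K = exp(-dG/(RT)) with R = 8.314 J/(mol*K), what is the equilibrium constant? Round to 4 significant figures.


dG is in kJ/mol; multiply by 1000 to match R in J/(mol*K).
RT = 8.314 * 384 = 3192.576 J/mol
exponent = -dG*1000 / (RT) = -(-6.57*1000) / 3192.576 = 2.05789933
K = exp(2.05789933)
K = 7.8295053, rounded to 4 significant figures:

7.830


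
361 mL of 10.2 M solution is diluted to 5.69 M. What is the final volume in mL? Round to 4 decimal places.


Dilution: M1*V1 = M2*V2, solve for V2.
V2 = M1*V1 / M2
V2 = 10.2 * 361 / 5.69
V2 = 3682.2 / 5.69
V2 = 647.13532513 mL, rounded to 4 dp:

647.1353 mL


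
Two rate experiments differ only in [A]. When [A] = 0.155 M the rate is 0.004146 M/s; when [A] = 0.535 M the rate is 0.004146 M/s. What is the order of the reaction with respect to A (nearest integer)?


Rate is proportional to [A]^n, so rate2/rate1 = ([A]2/[A]1)^n. Take logs to solve for n.
rate2/rate1 = 0.004146 / 0.004146 = 1.0
[A]2/[A]1 = 0.535 / 0.155 = 3.4516
n = ln(1.0) / ln(3.4516) = 0.0
Nearest integer order:

0


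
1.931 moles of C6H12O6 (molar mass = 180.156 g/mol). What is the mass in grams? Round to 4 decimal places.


mass = n * M
mass = 1.931 * 180.156
mass = 347.881236 g, rounded to 4 dp:

347.8812 g


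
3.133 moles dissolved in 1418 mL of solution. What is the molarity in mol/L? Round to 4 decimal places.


Convert volume to liters: V_L = V_mL / 1000.
V_L = 1418 / 1000 = 1.418 L
M = n / V_L = 3.133 / 1.418
M = 2.20944993 mol/L, rounded to 4 dp:

2.2094 mol/L


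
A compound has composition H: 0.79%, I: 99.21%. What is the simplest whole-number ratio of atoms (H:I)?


Assume 100 g of compound, divide each mass% by atomic mass to get moles, then normalize by the smallest to get a raw atom ratio.
Moles per 100 g: H: 0.79/1.008 = 0.7837, I: 99.21/126.904 = 0.7818
Raw ratio (divide by min = 0.7818): H: 1.003, I: 1.0
Multiply by 1 to clear fractions: H: 1.003 ~= 1, I: 1.0 ~= 1
Reduce by GCD to get the simplest whole-number ratio:

1:1


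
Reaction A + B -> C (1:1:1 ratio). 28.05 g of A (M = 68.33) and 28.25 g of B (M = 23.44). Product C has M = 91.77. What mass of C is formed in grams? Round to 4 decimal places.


Find moles of each reactant; the smaller value is the limiting reagent in a 1:1:1 reaction, so moles_C equals moles of the limiter.
n_A = mass_A / M_A = 28.05 / 68.33 = 0.410508 mol
n_B = mass_B / M_B = 28.25 / 23.44 = 1.205205 mol
Limiting reagent: A (smaller), n_limiting = 0.410508 mol
mass_C = n_limiting * M_C = 0.410508 * 91.77
mass_C = 37.67231916 g, rounded to 4 dp:

37.6723 g


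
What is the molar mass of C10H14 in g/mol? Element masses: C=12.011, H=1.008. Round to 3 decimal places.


M = sum(count * atomic_mass) over atoms.
M = 10*12.011 + 14*1.008
M = 120.11 + 14.112
M = 134.222 g/mol, rounded to 3 dp:

134.222 g/mol


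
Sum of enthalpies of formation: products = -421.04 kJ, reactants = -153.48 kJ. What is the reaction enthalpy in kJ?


dH_rxn = sum(dH_f products) - sum(dH_f reactants)
dH_rxn = -421.04 - (-153.48)
dH_rxn = -267.56 kJ:

-267.56 kJ


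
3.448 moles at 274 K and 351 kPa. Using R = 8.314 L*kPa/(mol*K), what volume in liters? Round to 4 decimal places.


PV = nRT, solve for V = nRT / P.
nRT = 3.448 * 8.314 * 274 = 7854.6681
V = 7854.6681 / 351
V = 22.37797179 L, rounded to 4 dp:

22.3780 L


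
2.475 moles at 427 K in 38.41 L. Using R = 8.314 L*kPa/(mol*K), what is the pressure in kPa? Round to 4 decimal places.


PV = nRT, solve for P = nRT / V.
nRT = 2.475 * 8.314 * 427 = 8786.443
P = 8786.443 / 38.41
P = 228.75404842 kPa, rounded to 4 dp:

228.7540 kPa


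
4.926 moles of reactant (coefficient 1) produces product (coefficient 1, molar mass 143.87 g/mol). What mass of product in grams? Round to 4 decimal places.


Use the coefficient ratio to convert reactant moles to product moles, then multiply by the product's molar mass.
moles_P = moles_R * (coeff_P / coeff_R) = 4.926 * (1/1) = 4.926
mass_P = moles_P * M_P = 4.926 * 143.87
mass_P = 708.70362 g, rounded to 4 dp:

708.7036 g


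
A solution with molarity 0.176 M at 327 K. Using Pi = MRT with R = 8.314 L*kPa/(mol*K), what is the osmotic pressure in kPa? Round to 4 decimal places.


Osmotic pressure (van't Hoff): Pi = M*R*T.
RT = 8.314 * 327 = 2718.678
Pi = 0.176 * 2718.678
Pi = 478.487328 kPa, rounded to 4 dp:

478.4873 kPa


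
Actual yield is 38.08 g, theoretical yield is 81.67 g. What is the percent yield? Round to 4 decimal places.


% yield = 100 * actual / theoretical
% yield = 100 * 38.08 / 81.67
% yield = 46.6266683 %, rounded to 4 dp:

46.6267 %


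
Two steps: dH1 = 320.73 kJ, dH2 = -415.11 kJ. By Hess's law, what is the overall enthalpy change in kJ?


Hess's law: enthalpy is a state function, so add the step enthalpies.
dH_total = dH1 + dH2 = 320.73 + (-415.11)
dH_total = -94.38 kJ:

-94.38 kJ


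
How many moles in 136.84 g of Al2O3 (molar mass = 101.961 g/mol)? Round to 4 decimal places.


n = mass / M
n = 136.84 / 101.961
n = 1.34208178 mol, rounded to 4 dp:

1.3421 mol


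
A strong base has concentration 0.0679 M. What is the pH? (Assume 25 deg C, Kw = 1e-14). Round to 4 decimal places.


A strong base dissociates completely, so [OH-] equals the given concentration.
pOH = -log10([OH-]) = -log10(0.0679) = 1.16813
pH = 14 - pOH = 14 - 1.16813
pH = 12.83187, rounded to 4 dp:

12.8319


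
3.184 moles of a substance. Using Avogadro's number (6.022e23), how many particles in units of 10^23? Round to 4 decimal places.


N = n * NA, then divide by 1e23 for the requested units.
N / 1e23 = n * 6.022
N / 1e23 = 3.184 * 6.022
N / 1e23 = 19.174048, rounded to 4 dp:

19.1740


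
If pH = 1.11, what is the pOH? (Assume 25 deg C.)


At 25 deg C, pH + pOH = 14.
pOH = 14 - pH = 14 - 1.11
pOH = 12.89:

12.89


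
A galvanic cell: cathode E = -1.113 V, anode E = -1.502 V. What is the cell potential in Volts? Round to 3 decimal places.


Standard cell potential: E_cell = E_cathode - E_anode.
E_cell = -1.113 - (-1.502)
E_cell = 0.389 V, rounded to 3 dp:

0.389 V


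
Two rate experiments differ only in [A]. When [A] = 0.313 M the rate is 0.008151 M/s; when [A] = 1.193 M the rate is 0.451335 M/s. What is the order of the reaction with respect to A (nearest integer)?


Rate is proportional to [A]^n, so rate2/rate1 = ([A]2/[A]1)^n. Take logs to solve for n.
rate2/rate1 = 0.451335 / 0.008151 = 55.3717
[A]2/[A]1 = 1.193 / 0.313 = 3.8115
n = ln(55.3717) / ln(3.8115) = 3.0
Nearest integer order:

3


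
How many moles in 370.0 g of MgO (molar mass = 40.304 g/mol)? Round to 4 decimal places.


n = mass / M
n = 370.0 / 40.304
n = 9.18023025 mol, rounded to 4 dp:

9.1802 mol


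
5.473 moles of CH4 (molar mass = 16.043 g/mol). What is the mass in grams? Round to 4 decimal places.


mass = n * M
mass = 5.473 * 16.043
mass = 87.803339 g, rounded to 4 dp:

87.8033 g


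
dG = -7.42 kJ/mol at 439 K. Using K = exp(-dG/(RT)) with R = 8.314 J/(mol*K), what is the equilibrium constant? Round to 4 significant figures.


dG is in kJ/mol; multiply by 1000 to match R in J/(mol*K).
RT = 8.314 * 439 = 3649.846 J/mol
exponent = -dG*1000 / (RT) = -(-7.42*1000) / 3649.846 = 2.03296249
K = exp(2.03296249)
K = 7.6366765, rounded to 4 significant figures:

7.637


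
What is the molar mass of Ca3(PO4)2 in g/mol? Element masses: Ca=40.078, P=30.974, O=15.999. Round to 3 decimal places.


M = sum(count * atomic_mass) over atoms.
M = 3*40.078 + 2*30.974 + 8*15.999
M = 120.234 + 61.948 + 127.992
M = 310.174 g/mol, rounded to 3 dp:

310.174 g/mol


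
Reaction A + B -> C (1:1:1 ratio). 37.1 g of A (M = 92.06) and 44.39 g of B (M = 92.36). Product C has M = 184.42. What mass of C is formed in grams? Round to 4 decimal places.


Find moles of each reactant; the smaller value is the limiting reagent in a 1:1:1 reaction, so moles_C equals moles of the limiter.
n_A = mass_A / M_A = 37.1 / 92.06 = 0.402998 mol
n_B = mass_B / M_B = 44.39 / 92.36 = 0.480619 mol
Limiting reagent: A (smaller), n_limiting = 0.402998 mol
mass_C = n_limiting * M_C = 0.402998 * 184.42
mass_C = 74.32089116 g, rounded to 4 dp:

74.3209 g


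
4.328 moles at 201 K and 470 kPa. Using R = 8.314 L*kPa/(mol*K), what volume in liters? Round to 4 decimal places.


PV = nRT, solve for V = nRT / P.
nRT = 4.328 * 8.314 * 201 = 7232.5814
V = 7232.5814 / 470
V = 15.38847106 L, rounded to 4 dp:

15.3885 L


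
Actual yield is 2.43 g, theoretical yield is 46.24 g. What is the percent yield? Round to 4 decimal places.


% yield = 100 * actual / theoretical
% yield = 100 * 2.43 / 46.24
% yield = 5.25519031 %, rounded to 4 dp:

5.2552 %


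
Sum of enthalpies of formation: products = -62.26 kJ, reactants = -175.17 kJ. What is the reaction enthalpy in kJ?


dH_rxn = sum(dH_f products) - sum(dH_f reactants)
dH_rxn = -62.26 - (-175.17)
dH_rxn = 112.91 kJ:

112.91 kJ


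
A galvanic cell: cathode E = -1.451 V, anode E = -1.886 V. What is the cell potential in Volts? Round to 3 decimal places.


Standard cell potential: E_cell = E_cathode - E_anode.
E_cell = -1.451 - (-1.886)
E_cell = 0.435 V, rounded to 3 dp:

0.435 V


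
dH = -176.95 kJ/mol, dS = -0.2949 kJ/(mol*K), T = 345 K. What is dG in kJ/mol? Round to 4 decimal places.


Gibbs: dG = dH - T*dS (consistent units, dS already in kJ/(mol*K)).
T*dS = 345 * -0.2949 = -101.7405
dG = -176.95 - (-101.7405)
dG = -75.2095 kJ/mol, rounded to 4 dp:

-75.2095 kJ/mol


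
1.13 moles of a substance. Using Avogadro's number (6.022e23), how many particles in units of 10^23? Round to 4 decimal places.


N = n * NA, then divide by 1e23 for the requested units.
N / 1e23 = n * 6.022
N / 1e23 = 1.13 * 6.022
N / 1e23 = 6.80486, rounded to 4 dp:

6.8049


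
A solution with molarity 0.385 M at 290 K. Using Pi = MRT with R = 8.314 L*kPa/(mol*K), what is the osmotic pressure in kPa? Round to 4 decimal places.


Osmotic pressure (van't Hoff): Pi = M*R*T.
RT = 8.314 * 290 = 2411.06
Pi = 0.385 * 2411.06
Pi = 928.2581 kPa, rounded to 4 dp:

928.2581 kPa
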